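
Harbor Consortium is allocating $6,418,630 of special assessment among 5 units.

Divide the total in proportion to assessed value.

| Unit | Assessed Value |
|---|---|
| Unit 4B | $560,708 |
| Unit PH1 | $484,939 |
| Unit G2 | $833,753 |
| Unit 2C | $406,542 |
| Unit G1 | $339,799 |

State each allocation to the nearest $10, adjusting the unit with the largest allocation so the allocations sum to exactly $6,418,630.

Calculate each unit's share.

Assessed value total: 2,625,741.
Pro-rata amounts: Unit 4B 560,708/2,625,741 × $6,418,630 = 1,370,652.01; Unit PH1 484,939/2,625,741 × $6,418,630 = 1,185,434.52; Unit G2 833,753/2,625,741 × $6,418,630 = 2,038,111.15; Unit 2C 406,542/2,625,741 × $6,418,630 = 993,792.87; Unit G1 339,799/2,625,741 × $6,418,630 = 830,639.45.
After rounding ($10): Unit 4B $1,370,650; Unit PH1 $1,185,430; Unit G2 $2,038,110; Unit 2C $993,790; Unit G1 $830,640. Sum = $6,418,620.
Difference $6,418,630 − $6,418,620 = +$10 applied to largest allocation (Unit G2): Unit G2 becomes $2,038,120.

Unit 4B: $1,370,650; Unit PH1: $1,185,430; Unit G2: $2,038,120; Unit 2C: $993,790; Unit G1: $830,640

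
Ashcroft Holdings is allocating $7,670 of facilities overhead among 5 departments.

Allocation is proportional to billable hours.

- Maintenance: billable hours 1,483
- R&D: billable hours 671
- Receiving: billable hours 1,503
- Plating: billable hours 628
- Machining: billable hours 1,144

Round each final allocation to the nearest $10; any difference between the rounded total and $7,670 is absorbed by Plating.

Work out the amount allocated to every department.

Billable hours total: 5,429.
Unrounded shares: Maintenance 1,483/5,429 × $7,670 = 2,095.16; R&D 671/5,429 × $7,670 = 947.98; Receiving 1,503/5,429 × $7,670 = 2,123.41; Plating 628/5,429 × $7,670 = 887.23; Machining 1,144/5,429 × $7,670 = 1,616.22.
Rounded to nearest $10: Maintenance $2,100; R&D $950; Receiving $2,120; Plating $890; Machining $1,620. Sum = $7,680.
Difference $7,670 − $7,680 = −$10 applied to Plating: Plating becomes $880.

Maintenance: $2,100 | R&D: $950 | Receiving: $2,120 | Plating: $880 | Machining: $1,620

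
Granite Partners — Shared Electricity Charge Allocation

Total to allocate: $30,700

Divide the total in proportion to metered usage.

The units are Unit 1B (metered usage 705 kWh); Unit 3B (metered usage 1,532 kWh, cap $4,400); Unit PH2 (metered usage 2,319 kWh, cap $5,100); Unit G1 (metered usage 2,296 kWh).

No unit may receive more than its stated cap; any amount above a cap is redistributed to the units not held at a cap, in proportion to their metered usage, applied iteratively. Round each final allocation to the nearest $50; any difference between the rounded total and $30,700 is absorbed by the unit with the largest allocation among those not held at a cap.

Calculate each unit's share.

Sum of metered usage: 6,852.
Pro-rata shares before constraints: Unit 1B 3,158.71; Unit 3B 6,864.04; Unit PH2 10,390.15; Unit G1 10,287.10.
Capped: Unit 3B ($4,400), Unit PH2 ($5,100); residual $21,200 reallocated over remaining metered usage 3,001.
Remaining shares: Unit 1B 4,980.34 → $5,000; Unit G1 16,219.66 → $16,200.

Unit 1B: $5,000 | Unit 3B: $4,400 | Unit PH2: $5,100 | Unit G1: $16,200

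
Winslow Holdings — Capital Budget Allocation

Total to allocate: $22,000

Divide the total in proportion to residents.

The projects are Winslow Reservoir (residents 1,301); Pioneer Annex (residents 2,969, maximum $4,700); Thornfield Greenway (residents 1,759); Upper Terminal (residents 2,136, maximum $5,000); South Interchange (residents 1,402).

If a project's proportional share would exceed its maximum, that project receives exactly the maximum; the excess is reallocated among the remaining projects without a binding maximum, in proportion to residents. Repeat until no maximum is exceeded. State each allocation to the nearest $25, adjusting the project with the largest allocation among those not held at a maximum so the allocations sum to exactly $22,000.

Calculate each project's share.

Winslow Reservoir: $3,575 | Pioneer Annex: $4,700 | Thornfield Greenway: $4,850 | Upper Terminal: $5,000 | South Interchange: $3,875

Combined residents = 9,567.
Proportional shares (ignoring caps): Winslow Reservoir 2,991.74; Pioneer Annex 6,827.43; Thornfield Greenway 4,044.95; Upper Terminal 4,911.88; South Interchange 3,224.00.
Cap binds for Pioneer Annex ($4,700); residual $17,300 reallocated over remaining residents 6,598.
Cap binds for Upper Terminal ($5,000); residual $12,300 reallocated over remaining residents 4,462.
Remaining shares: Winslow Reservoir 3,586.35 → $3,575; Thornfield Greenway 4,848.88 → $4,850; South Interchange 3,864.77 → $3,875.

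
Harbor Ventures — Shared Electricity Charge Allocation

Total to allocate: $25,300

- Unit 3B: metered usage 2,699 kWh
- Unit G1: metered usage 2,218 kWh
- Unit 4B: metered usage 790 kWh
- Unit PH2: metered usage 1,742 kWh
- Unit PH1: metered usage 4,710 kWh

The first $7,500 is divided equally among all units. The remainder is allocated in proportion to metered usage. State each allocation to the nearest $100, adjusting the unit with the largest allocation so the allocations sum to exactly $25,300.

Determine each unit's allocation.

Unit 3B: $5,500 | Unit G1: $4,700 | Unit 4B: $2,700 | Unit PH2: $4,100 | Unit PH1: $8,300

First tranche $7,500 split equally: $1,500 each.
Remainder $17,800 by metered usage (total 12,159): Unit 3B 3,951.16 → $4,000; Unit G1 3,247.01 → $3,200; Unit 4B 1,156.51 → $1,200; Unit PH2 2,550.18 → $2,600; Unit PH1 6,895.14 → $6,900.
Rounding difference −$100 on remainder applied to Unit PH1.
Totals: Unit 3B $1,500 + $4,000 = $5,500; Unit G1 $1,500 + $3,200 = $4,700; Unit 4B $1,500 + $1,200 = $2,700; Unit PH2 $1,500 + $2,600 = $4,100; Unit PH1 $1,500 + $6,800 = $8,300.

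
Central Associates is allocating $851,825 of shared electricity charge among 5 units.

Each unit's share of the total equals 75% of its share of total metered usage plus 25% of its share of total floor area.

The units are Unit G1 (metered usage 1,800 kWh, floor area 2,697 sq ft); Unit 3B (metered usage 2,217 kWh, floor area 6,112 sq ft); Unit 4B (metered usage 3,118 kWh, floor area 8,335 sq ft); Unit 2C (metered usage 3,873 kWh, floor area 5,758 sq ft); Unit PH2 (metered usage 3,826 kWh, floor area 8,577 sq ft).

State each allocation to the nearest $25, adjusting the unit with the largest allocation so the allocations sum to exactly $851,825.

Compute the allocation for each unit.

Totals — metered usage 14,834, floor area 31,479.
Blended shares (75% metered usage + 25% floor area): Unit G1 0.1124; Unit 3B 0.1606; Unit 4B 0.2238; Unit 2C 0.2415; Unit PH2 0.2616.
Pro-rata amounts: Unit G1 95,767.44; Unit 3B 136,829.30; Unit 4B 190,672.10; Unit 2C 205,754.87; Unit PH2 222,801.29.
After rounding ($25): Unit G1 $95,775; Unit 3B $136,825; Unit 4B $190,675; Unit 2C $205,750; Unit PH2 $222,800. Sum = $851,825.
Rounded total matches; no reconciliation needed.

Unit G1: $95,775 | Unit 3B: $136,825 | Unit 4B: $190,675 | Unit 2C: $205,750 | Unit PH2: $222,800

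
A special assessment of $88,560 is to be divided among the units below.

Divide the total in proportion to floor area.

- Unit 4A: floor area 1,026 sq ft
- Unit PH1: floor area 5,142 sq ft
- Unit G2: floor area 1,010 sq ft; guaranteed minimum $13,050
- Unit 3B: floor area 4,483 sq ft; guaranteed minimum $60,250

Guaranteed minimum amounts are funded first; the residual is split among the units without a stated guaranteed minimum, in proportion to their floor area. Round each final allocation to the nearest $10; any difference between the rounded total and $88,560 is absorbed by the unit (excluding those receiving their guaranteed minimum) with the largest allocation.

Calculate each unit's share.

Unit 4A: $2,540; Unit PH1: $12,720; Unit G2: $13,050; Unit 3B: $60,250

Guaranteed amounts: Unit G2 $13,050; Unit 3B $60,250. Balance $15,260.
Balance split over remaining floor area 6,168: Unit 4A 2,538.39 → $2,540; Unit PH1 12,721.61 → $12,720.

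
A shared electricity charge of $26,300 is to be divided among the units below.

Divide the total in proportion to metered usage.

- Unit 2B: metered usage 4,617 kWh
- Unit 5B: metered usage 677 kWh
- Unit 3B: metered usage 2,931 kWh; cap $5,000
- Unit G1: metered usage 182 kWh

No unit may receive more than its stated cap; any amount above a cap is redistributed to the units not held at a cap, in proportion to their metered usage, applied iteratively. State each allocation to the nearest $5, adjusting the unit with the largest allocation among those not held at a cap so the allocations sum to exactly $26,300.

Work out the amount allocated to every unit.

Total metered usage = 8,407.
Pro-rata shares before constraints: Unit 2B 14,443.57; Unit 5B 2,117.89; Unit 3B 9,169.18; Unit G1 569.36.
Cap binds for Unit 3B ($5,000); remaining pool $21,300 reallocated over remaining metered usage 5,476.
Shares after redistribution: Unit 2B 17,958.75 → $17,960; Unit 5B 2,633.33 → $2,635; Unit G1 707.93 → $710.
Rounding difference −$5 applied to Unit 2B → $17,955.

Unit 2B: $17,955 | Unit 5B: $2,635 | Unit 3B: $5,000 | Unit G1: $710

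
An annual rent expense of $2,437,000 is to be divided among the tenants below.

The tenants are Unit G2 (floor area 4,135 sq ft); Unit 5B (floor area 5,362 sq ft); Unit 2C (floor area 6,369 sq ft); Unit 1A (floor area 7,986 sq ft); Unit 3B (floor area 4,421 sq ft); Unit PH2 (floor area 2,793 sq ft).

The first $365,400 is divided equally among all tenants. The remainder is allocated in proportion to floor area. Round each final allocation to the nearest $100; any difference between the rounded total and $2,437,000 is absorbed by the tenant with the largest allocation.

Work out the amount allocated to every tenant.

Unit G2: $336,600 | Unit 5B: $418,500 | Unit 2C: $485,600 | Unit 1A: $593,500 | Unit 3B: $355,700 | Unit PH2: $247,100

$365,400 shared equally gives $60,900 per tenant.
Remainder $2,071,600 by floor area (total 31,066): Unit G2 275,737.66 → $275,700; Unit 5B 357,558.72 → $357,600; Unit 2C 424,709.34 → $424,700; Unit 1A 532,537.10 → $532,500; Unit 3B 294,809.23 → $294,800; Unit PH2 186,247.95 → $186,200.
Rounding difference +$100 on remainder applied to Unit 1A.
Totals: Unit G2 $60,900 + $275,700 = $336,600; Unit 5B $60,900 + $357,600 = $418,500; Unit 2C $60,900 + $424,700 = $485,600; Unit 1A $60,900 + $532,600 = $593,500; Unit 3B $60,900 + $294,800 = $355,700; Unit PH2 $60,900 + $186,200 = $247,100.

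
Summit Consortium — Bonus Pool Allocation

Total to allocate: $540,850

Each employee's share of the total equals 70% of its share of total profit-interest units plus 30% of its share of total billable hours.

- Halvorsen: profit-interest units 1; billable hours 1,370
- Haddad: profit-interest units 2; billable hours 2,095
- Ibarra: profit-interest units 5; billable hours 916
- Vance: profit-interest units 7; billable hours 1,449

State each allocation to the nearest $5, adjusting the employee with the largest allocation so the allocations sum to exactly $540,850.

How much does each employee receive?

Profit-interest units total 15; billable hours total 5,830.
Combined weights (70% profit-interest units + 30% billable hours): Halvorsen 0.1172; Haddad 0.2011; Ibarra 0.2805; Vance 0.4012.
Raw shares: Halvorsen 63,368.20; Haddad 108,785.38; Ibarra 151,691.57; Vance 217,004.85.
Rounded to nearest $5: Halvorsen $63,370; Haddad $108,785; Ibarra $151,690; Vance $217,005. Sum = $540,850.
Rounded total matches; no reconciliation needed.

Halvorsen: $63,370 · Haddad: $108,785 · Ibarra: $151,690 · Vance: $217,005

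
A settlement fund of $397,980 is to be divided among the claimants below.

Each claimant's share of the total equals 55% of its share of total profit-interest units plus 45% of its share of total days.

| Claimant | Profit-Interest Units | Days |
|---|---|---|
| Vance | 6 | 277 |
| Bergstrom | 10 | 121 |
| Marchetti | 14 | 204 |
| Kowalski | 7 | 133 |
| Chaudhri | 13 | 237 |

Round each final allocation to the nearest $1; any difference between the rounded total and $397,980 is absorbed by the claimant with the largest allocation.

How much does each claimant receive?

Profit-interest units total 50; days total 972.
Blended shares (55% profit-interest units + 45% days): Vance 0.1942; Bergstrom 0.1660; Marchetti 0.2484; Kowalski 0.1386; Chaudhri 0.2527.
Raw shares: Vance 77,303.93; Bergstrom 66,072.05; Marchetti 98,875.92; Kowalski 55,149.71; Chaudhri 100,578.39.
At nearest $1: Vance $77,304; Bergstrom $66,072; Marchetti $98,876; Kowalski $55,150; Chaudhri $100,578. Sum = $397,980.
No rounding difference to absorb.

Vance: $77,304; Bergstrom: $66,072; Marchetti: $98,876; Kowalski: $55,150; Chaudhri: $100,578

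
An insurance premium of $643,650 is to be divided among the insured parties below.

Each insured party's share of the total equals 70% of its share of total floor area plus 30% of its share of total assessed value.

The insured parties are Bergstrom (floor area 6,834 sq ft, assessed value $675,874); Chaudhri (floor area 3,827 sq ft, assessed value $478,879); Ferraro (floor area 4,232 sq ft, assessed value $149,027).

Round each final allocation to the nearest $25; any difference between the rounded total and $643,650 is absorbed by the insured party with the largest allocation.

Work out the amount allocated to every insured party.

Floor area total 14,893; assessed value total 1,303,780.
Blended shares (70% floor area + 30% assessed value): Bergstrom 0.4767; Chaudhri 0.2901; Ferraro 0.2332.
Pro-rata amounts: Bergstrom 306,847.28; Chaudhri 186,701.36; Ferraro 150,101.35.
After rounding ($25): Bergstrom $306,850; Chaudhri $186,700; Ferraro $150,100. Sum = $643,650.
No rounding difference to absorb.

Bergstrom: $306,850; Chaudhri: $186,700; Ferraro: $150,100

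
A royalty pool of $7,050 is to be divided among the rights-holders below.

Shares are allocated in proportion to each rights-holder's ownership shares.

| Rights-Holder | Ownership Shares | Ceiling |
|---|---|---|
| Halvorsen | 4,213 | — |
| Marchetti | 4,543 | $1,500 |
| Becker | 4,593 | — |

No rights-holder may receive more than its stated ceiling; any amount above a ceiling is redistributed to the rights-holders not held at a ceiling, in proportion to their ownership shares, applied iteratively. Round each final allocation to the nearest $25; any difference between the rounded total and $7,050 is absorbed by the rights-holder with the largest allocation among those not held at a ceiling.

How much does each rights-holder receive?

Sum of ownership shares: 13,349.
Unconstrained shares: Halvorsen 2,225.01; Marchetti 2,399.29; Becker 2,425.70.
Capped: Marchetti ($1,500); balance $5,550 reallocated over remaining ownership shares 8,806.
Redistributed shares: Halvorsen 2,655.25 → $2,650; Becker 2,894.75 → $2,900.

Halvorsen: $2,650 · Marchetti: $1,500 · Becker: $2,900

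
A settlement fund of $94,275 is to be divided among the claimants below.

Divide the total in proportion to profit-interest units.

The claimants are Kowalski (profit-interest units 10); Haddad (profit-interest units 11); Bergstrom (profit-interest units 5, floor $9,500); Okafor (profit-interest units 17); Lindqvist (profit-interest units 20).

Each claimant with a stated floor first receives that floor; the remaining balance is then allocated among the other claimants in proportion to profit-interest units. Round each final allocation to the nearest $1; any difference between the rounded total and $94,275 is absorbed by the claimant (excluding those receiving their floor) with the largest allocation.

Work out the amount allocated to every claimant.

Minimums first: Bergstrom $9,500. Residual $84,775.
Residual split over remaining profit-interest units 58: Kowalski 14,616.38 → $14,616; Haddad 16,078.02 → $16,078; Okafor 24,847.84 → $24,848; Lindqvist 29,232.76 → $29,233.

Kowalski: $14,616 · Haddad: $16,078 · Bergstrom: $9,500 · Okafor: $24,848 · Lindqvist: $29,233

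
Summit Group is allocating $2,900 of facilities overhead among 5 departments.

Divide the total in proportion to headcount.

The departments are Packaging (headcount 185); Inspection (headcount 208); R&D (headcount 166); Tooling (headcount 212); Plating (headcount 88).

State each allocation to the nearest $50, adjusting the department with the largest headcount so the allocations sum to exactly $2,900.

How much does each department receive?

Combined headcount = 859.
Unrounded shares: Packaging 185/859 × $2,900 = 624.56; Inspection 208/859 × $2,900 = 702.21; R&D 166/859 × $2,900 = 560.42; Tooling 212/859 × $2,900 = 715.72; Plating 88/859 × $2,900 = 297.09.
At nearest $50: Packaging $600; Inspection $700; R&D $550; Tooling $700; Plating $300. Sum = $2,850.
Difference $2,900 − $2,850 = +$50 applied to largest headcount (Tooling): Tooling becomes $750.

Packaging: $600 · Inspection: $700 · R&D: $550 · Tooling: $750 · Plating: $300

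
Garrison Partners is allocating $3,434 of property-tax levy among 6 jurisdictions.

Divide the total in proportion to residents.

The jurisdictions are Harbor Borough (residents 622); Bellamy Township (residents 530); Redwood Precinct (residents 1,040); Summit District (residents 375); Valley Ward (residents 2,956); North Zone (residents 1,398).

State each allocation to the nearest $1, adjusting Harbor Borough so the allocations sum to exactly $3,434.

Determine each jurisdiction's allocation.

Harbor Borough: $308 | Bellamy Township: $263 | Redwood Precinct: $516 | Summit District: $186 | Valley Ward: $1,467 | North Zone: $694

Sum of residents: 6,921.
Unrounded shares: Harbor Borough 622/6,921 × $3,434 = 308.62; Bellamy Township 530/6,921 × $3,434 = 262.97; Redwood Precinct 1,040/6,921 × $3,434 = 516.02; Summit District 375/6,921 × $3,434 = 186.06; Valley Ward 2,956/6,921 × $3,434 = 1,466.68; North Zone 1,398/6,921 × $3,434 = 693.65.
At nearest $1: Harbor Borough $309; Bellamy Township $263; Redwood Precinct $516; Summit District $186; Valley Ward $1,467; North Zone $694. Sum = $3,435.
Difference $3,434 − $3,435 = −$1 applied to Harbor Borough: Harbor Borough becomes $308.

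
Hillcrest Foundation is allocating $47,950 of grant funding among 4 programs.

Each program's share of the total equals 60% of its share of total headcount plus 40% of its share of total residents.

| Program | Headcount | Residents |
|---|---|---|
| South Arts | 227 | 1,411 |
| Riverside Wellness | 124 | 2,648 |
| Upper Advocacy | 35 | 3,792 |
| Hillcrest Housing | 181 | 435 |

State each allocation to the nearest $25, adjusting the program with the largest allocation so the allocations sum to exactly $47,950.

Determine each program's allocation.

South Arts: $14,775 · Riverside Wellness: $12,425 · Upper Advocacy: $10,550 · Hillcrest Housing: $10,200

Totals — headcount 567, residents 8,286.
Blended shares (60% headcount + 40% residents): South Arts 0.3083; Riverside Wellness 0.2590; Upper Advocacy 0.2201; Hillcrest Housing 0.2125.
Pro-rata amounts: South Arts 14,784.26; Riverside Wellness 12,421.30; Upper Advocacy 10,553.45; Hillcrest Housing 10,190.99.
At nearest $25: South Arts $14,775; Riverside Wellness $12,425; Upper Advocacy $10,550; Hillcrest Housing $10,200. Sum = $47,950.
Rounded total matches; no reconciliation needed.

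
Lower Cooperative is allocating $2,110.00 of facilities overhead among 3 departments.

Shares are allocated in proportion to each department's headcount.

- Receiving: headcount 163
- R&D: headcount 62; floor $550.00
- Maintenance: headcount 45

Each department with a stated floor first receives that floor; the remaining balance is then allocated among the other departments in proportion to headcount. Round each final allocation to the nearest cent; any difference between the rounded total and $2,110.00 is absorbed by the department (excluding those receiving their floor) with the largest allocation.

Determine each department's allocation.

Receiving: $1,222.50 · R&D: $550.00 · Maintenance: $337.50

Guaranteed amounts: R&D $550.00. Remaining pool $1,560.00.
Remaining pool split over remaining headcount 208: Receiving 1,222.5000 → $1,222.50; Maintenance 337.5000 → $337.50.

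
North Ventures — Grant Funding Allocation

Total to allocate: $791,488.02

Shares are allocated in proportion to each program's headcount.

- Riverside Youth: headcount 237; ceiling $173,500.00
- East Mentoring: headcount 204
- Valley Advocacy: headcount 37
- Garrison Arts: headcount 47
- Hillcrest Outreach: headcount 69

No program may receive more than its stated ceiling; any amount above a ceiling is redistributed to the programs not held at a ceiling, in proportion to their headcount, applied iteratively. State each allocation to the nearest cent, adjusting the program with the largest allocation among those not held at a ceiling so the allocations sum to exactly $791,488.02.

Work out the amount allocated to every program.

Riverside Youth: $173,500.00; East Mentoring: $353,136.01; Valley Advocacy: $64,049.18; Garrison Arts: $81,359.77; Hillcrest Outreach: $119,443.06

Headcount total: 594.
Pro-rata shares before constraints: Riverside Youth 315,795.7252; East Mentoring 271,824.1685; Valley Advocacy 49,301.4423; Garrison Arts 62,626.1565; Hillcrest Outreach 91,940.5276.
Capped: Riverside Youth ($173,500.00); remaining pool $617,988.02 reallocated over remaining headcount 357.
Remaining shares: East Mentoring 353,136.0114 → $353,136.01; Valley Advocacy 64,049.1785 → $64,049.18; Garrison Arts 81,359.7673 → $81,359.77; Hillcrest Outreach 119,443.0627 → $119,443.06.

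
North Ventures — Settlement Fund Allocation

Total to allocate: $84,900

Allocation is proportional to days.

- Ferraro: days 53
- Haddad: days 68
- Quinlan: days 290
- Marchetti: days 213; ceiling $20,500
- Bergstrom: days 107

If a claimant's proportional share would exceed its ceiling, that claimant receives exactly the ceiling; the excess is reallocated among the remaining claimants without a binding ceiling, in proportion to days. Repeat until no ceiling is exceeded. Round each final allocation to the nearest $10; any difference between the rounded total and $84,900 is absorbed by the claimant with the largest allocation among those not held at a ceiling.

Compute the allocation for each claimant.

Days total: 731.
Pro-rata shares before constraints: Ferraro 6,155.54; Haddad 7,897.67; Quinlan 33,681.26; Marchetti 24,738.30; Bergstrom 12,427.22.
Cap binds for Marchetti ($20,500); remaining pool $64,400 reallocated over remaining days 518.
Shares after redistribution: Ferraro 6,589.19 → $6,590; Haddad 8,454.05 → $8,450; Quinlan 36,054.05 → $36,050; Bergstrom 13,302.70 → $13,300.
Rounding difference +$10 applied to Quinlan → $36,060.

Ferraro: $6,590; Haddad: $8,450; Quinlan: $36,060; Marchetti: $20,500; Bergstrom: $13,300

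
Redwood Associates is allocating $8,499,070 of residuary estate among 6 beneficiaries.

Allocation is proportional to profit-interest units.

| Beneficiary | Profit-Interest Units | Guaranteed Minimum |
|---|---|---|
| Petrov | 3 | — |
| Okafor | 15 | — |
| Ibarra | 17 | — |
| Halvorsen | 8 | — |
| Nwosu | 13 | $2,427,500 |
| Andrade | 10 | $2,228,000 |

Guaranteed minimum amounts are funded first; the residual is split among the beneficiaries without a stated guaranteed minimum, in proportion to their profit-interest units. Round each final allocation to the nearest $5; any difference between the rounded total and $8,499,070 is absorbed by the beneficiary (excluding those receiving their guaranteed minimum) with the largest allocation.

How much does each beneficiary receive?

Petrov: $268,155 | Okafor: $1,340,780 | Ibarra: $1,519,550 | Halvorsen: $715,085 | Nwosu: $2,427,500 | Andrade: $2,228,000

Guaranteed amounts: Nwosu $2,427,500; Andrade $2,228,000. Residual $3,843,570.
Residual split over remaining profit-interest units 43: Petrov 268,156.05 → $268,155; Okafor 1,340,780.23 → $1,340,780; Ibarra 1,519,550.93 → $1,519,550; Halvorsen 715,082.79 → $715,085.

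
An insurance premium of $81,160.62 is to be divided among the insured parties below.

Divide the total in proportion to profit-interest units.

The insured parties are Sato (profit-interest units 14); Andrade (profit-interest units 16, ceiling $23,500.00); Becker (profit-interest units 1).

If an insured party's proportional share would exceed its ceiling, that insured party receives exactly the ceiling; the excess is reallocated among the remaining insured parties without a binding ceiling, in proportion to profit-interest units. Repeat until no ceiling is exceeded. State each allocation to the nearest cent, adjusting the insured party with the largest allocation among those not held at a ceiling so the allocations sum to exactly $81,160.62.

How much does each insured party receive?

Sato: $53,816.58; Andrade: $23,500.00; Becker: $3,844.04

Combined profit-interest units = 31.
Proportional shares (ignoring caps): Sato 36,653.1832; Andrade 41,889.3523; Becker 2,618.0845.
Cap binds for Andrade ($23,500.00); balance $57,660.62 reallocated over remaining profit-interest units 15.
Shares after redistribution: Sato 53,816.5787 → $53,816.58; Becker 3,844.0413 → $3,844.04.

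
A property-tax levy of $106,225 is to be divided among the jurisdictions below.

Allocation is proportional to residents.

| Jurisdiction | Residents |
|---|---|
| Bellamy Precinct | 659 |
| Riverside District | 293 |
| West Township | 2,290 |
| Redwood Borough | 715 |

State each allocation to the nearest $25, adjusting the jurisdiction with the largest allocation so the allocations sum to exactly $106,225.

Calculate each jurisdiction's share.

Sum of residents: 3,957.
Pro-rata amounts: Bellamy Precinct 659/3,957 × $106,225 = 17,690.74; Riverside District 293/3,957 × $106,225 = 7,865.54; West Township 2,290/3,957 × $106,225 = 61,474.67; Redwood Borough 715/3,957 × $106,225 = 19,194.05.
At nearest $25: Bellamy Precinct $17,700; Riverside District $7,875; West Township $61,475; Redwood Borough $19,200. Sum = $106,250.
Difference $106,225 − $106,250 = −$25 applied to largest allocation (West Township): West Township becomes $61,450.

Bellamy Precinct: $17,700 | Riverside District: $7,875 | West Township: $61,450 | Redwood Borough: $19,200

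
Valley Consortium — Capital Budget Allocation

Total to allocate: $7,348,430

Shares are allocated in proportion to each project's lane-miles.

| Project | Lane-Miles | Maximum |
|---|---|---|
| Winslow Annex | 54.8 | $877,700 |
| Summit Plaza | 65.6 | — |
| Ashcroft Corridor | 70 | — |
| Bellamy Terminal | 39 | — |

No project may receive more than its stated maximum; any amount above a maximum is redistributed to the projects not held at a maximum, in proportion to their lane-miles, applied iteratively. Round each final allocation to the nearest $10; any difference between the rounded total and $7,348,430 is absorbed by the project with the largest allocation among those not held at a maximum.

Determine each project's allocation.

Winslow Annex: $877,700 | Summit Plaza: $2,431,160 | Ashcroft Corridor: $2,594,220 | Bellamy Terminal: $1,445,350

Sum of lane-miles: 229.4.
Unconstrained shares: Winslow Annex 1,755,422.69; Summit Plaza 2,101,381.90; Ashcroft Corridor 2,242,328.25; Bellamy Terminal 1,249,297.17.
Cap binds for Winslow Annex ($877,700); residual $6,470,730 reallocated over remaining lane-miles 174.6.
Redistributed shares: Summit Plaza 2,431,156.29 → $2,431,160; Ashcroft Corridor 2,594,221.65 → $2,594,220; Bellamy Terminal 1,445,352.06 → $1,445,350.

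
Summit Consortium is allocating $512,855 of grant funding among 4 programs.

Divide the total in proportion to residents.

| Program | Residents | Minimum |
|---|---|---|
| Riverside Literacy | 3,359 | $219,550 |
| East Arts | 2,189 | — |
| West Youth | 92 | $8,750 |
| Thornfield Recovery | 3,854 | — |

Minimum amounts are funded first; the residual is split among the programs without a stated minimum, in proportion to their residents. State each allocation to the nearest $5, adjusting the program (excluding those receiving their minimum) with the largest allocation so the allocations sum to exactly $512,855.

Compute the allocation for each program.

Riverside Literacy: $219,550 · East Arts: $103,075 · West Youth: $8,750 · Thornfield Recovery: $181,480

Fund the minimums — Riverside Literacy $219,550; West Youth $8,750. Balance $284,555.
Balance split over remaining residents 6,043: East Arts 103,076.43 → $103,075; Thornfield Recovery 181,478.57 → $181,480.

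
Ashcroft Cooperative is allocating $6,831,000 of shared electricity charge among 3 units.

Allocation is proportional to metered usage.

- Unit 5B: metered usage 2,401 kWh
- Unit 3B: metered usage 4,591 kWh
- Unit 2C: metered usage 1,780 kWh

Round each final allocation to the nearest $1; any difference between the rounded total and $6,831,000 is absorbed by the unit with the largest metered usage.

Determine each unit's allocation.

Unit 5B: $1,869,725 · Unit 3B: $3,575,140 · Unit 2C: $1,386,135

Metered usage total: 8,772.
Proportional shares: Unit 5B 2,401/8,772 × $6,831,000 = 1,869,725.38; Unit 3B 4,591/8,772 × $6,831,000 = 3,575,139.19; Unit 2C 1,780/8,772 × $6,831,000 = 1,386,135.43.
At nearest $1: Unit 5B $1,869,725; Unit 3B $3,575,139; Unit 2C $1,386,135. Sum = $6,830,999.
Difference $6,831,000 − $6,830,999 = +$1 applied to largest metered usage (Unit 3B): Unit 3B becomes $3,575,140.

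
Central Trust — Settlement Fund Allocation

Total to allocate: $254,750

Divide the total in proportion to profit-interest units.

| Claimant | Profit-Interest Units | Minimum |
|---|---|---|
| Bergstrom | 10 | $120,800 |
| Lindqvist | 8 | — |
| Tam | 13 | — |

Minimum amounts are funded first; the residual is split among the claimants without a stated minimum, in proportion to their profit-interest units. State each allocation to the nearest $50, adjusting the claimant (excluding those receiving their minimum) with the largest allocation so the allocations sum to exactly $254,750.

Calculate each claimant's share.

Bergstrom: $120,800; Lindqvist: $51,050; Tam: $82,900

Fund the minimums — Bergstrom $120,800. Remaining pool $133,950.
Remaining pool split over remaining profit-interest units 21: Lindqvist 51,028.57 → $51,050; Tam 82,921.43 → $82,900.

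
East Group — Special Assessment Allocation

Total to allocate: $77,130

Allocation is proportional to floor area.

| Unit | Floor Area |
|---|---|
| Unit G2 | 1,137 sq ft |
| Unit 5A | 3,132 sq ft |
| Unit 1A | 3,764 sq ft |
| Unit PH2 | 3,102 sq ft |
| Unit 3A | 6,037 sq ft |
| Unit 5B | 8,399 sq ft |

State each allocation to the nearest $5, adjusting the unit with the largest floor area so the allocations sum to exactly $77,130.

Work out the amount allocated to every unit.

Combined floor area = 1,137 + 3,132 + 3,764 + 3,102 + 6,037 + 8,399 = 25,571.
Unrounded shares: Unit G2 3,429.54; Unit 5A 9,447.08; Unit 1A 11,353.38; Unit PH2 9,356.59; Unit 3A 18,209.45; Unit 5B 25,333.97.
After rounding ($5): Unit G2 $3,430; Unit 5A $9,445; Unit 1A $11,355; Unit PH2 $9,355; Unit 3A $18,210; Unit 5B $25,335. Sum = $77,130.
Sum already equals the total — no adjustment.

Unit G2: $3,430 · Unit 5A: $9,445 · Unit 1A: $11,355 · Unit PH2: $9,355 · Unit 3A: $18,210 · Unit 5B: $25,335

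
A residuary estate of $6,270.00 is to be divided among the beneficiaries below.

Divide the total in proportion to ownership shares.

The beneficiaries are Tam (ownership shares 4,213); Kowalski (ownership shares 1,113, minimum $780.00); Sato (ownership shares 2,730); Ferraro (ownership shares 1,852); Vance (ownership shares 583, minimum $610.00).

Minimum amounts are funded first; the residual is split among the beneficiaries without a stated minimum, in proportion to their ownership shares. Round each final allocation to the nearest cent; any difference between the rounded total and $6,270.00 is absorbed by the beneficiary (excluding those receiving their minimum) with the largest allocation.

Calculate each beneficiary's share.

Tam: $2,337.63 | Kowalski: $780.00 | Sato: $1,514.77 | Ferraro: $1,027.60 | Vance: $610.00

Guaranteed amounts: Kowalski $780.00; Vance $610.00. Remaining pool $4,880.00.
Remaining pool split over remaining ownership shares 8,795: Tam 2,337.6282 → $2,337.63; Sato 1,514.7698 → $1,514.77; Ferraro 1,027.6020 → $1,027.60.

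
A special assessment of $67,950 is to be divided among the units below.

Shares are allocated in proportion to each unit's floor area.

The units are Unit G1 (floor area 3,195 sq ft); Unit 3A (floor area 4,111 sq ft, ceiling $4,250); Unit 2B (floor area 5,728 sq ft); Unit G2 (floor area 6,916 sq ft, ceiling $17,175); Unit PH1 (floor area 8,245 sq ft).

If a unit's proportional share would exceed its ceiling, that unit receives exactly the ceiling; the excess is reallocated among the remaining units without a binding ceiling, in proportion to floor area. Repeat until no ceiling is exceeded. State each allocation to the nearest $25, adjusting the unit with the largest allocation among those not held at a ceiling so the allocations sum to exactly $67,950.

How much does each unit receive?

Unit G1: $8,650 | Unit 3A: $4,250 | Unit 2B: $15,525 | Unit G2: $17,175 | Unit PH1: $22,350

Sum of floor area: 28,195.
Unconstrained shares: Unit G1 7,699.96; Unit 3A 9,907.52; Unit 2B 13,804.49; Unit G2 16,667.57; Unit PH1 19,870.46.
Held at cap: Unit 3A ($4,250); remaining pool $63,700 reallocated over remaining floor area 24,084.
Held at cap: Unit G2 ($17,175); remaining pool $46,525 reallocated over remaining floor area 17,168.
Remaining shares: Unit G1 8,658.40 → $8,650; Unit 2B 15,522.79 → $15,525; Unit PH1 22,343.82 → $22,350.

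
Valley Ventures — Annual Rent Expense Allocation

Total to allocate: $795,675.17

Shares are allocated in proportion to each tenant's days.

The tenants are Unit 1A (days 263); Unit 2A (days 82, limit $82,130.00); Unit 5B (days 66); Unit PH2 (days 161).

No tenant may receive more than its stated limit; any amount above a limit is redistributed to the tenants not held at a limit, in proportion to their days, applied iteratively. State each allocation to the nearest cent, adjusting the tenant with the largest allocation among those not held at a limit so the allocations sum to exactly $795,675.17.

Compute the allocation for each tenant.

Unit 1A: $382,984.44 | Unit 2A: $82,130.00 | Unit 5B: $96,110.17 | Unit PH2: $234,450.56

Total days = 572.
Unconstrained shares: Unit 1A 365,843.6533; Unit 2A 114,065.3216; Unit 5B 91,808.6735; Unit PH2 223,957.5216.
Held at cap: Unit 2A ($82,130.00); balance $713,545.17 reallocated over remaining days 490.
Shares after redistribution: Unit 1A 382,984.4484 → $382,984.45; Unit 5B 96,110.1658 → $96,110.17; Unit PH2 234,450.5559 → $234,450.56.
Rounding difference −$0.01 applied to Unit 1A → $382,984.44.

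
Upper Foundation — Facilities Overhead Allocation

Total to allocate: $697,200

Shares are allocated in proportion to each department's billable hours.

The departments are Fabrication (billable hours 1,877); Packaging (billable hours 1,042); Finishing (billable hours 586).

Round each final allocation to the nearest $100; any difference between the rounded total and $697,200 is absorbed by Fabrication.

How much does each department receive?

Total billable hours = 3,505.
Unrounded shares: Fabrication 1,877/3,505 × $697,200 = 373,365.02; Packaging 1,042/3,505 × $697,200 = 207,270.30; Finishing 586/3,505 × $697,200 = 116,564.68.
Rounded to nearest $100: Fabrication $373,400; Packaging $207,300; Finishing $116,600. Sum = $697,300.
Difference $697,200 − $697,300 = −$100 applied to Fabrication: Fabrication becomes $373,300.

Fabrication: $373,300 · Packaging: $207,300 · Finishing: $116,600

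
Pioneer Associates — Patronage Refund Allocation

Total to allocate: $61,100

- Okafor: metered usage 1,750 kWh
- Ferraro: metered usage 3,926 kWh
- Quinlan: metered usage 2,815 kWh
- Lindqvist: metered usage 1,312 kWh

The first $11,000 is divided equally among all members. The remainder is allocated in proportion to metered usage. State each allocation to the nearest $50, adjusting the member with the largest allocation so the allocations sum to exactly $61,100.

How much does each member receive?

Okafor: $11,700 | Ferraro: $22,800 | Quinlan: $17,150 | Lindqvist: $9,450

Equal tier: $11,000 ÷ 4 = $2,750 apiece.
Remainder $50,100 by metered usage (total 9,803): Okafor 8,943.69 → $8,950; Ferraro 20,064.53 → $20,050; Quinlan 14,386.57 → $14,400; Lindqvist 6,705.21 → $6,700.
Totals: Okafor $2,750 + $8,950 = $11,700; Ferraro $2,750 + $20,050 = $22,800; Quinlan $2,750 + $14,400 = $17,150; Lindqvist $2,750 + $6,700 = $9,450.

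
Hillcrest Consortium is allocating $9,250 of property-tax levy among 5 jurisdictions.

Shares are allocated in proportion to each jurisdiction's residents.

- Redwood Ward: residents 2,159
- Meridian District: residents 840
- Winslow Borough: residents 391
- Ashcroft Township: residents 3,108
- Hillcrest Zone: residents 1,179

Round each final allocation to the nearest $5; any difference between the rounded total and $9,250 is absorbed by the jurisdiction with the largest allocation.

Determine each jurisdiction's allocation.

Residents total: 7,677.
Unrounded shares: Redwood Ward 2,159/7,677 × $9,250 = 2,601.37; Meridian District 840/7,677 × $9,250 = 1,012.11; Winslow Borough 391/7,677 × $9,250 = 471.12; Ashcroft Township 3,108/7,677 × $9,250 = 3,744.82; Hillcrest Zone 1,179/7,677 × $9,250 = 1,420.57.
At nearest $5: Redwood Ward $2,600; Meridian District $1,010; Winslow Borough $470; Ashcroft Township $3,745; Hillcrest Zone $1,420. Sum = $9,245.
Difference $9,250 − $9,245 = +$5 applied to largest allocation (Ashcroft Township): Ashcroft Township becomes $3,750.

Redwood Ward: $2,600 · Meridian District: $1,010 · Winslow Borough: $470 · Ashcroft Township: $3,750 · Hillcrest Zone: $1,420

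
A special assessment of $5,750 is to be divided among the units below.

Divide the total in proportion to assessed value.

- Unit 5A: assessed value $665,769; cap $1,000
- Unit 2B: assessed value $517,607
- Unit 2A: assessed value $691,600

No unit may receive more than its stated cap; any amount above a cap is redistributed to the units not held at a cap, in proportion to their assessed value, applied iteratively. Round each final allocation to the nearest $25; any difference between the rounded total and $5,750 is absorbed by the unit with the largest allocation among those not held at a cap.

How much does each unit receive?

Assessed value total: 1,874,976.
Pro-rata shares before constraints: Unit 5A 2,041.72; Unit 2B 1,587.35; Unit 2A 2,120.93.
Held at cap: Unit 5A ($1,000); residual $4,750 reallocated over remaining assessed value 1,209,207.
Shares after redistribution: Unit 2B 2,033.26 → $2,025; Unit 2A 2,716.74 → $2,725.

Unit 5A: $1,000 | Unit 2B: $2,025 | Unit 2A: $2,725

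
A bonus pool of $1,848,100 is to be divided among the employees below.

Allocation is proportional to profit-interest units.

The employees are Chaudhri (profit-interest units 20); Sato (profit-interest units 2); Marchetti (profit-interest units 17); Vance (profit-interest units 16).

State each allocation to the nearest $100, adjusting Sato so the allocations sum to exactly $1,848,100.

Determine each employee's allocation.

Total profit-interest units = 55.
Proportional shares: Chaudhri 20/55 × $1,848,100 = 672,036.36; Sato 2/55 × $1,848,100 = 67,203.64; Marchetti 17/55 × $1,848,100 = 571,230.91; Vance 16/55 × $1,848,100 = 537,629.09.
At nearest $100: Chaudhri $672,000; Sato $67,200; Marchetti $571,200; Vance $537,600. Sum = $1,848,000.
Difference $1,848,100 − $1,848,000 = +$100 applied to Sato: Sato becomes $67,300.

Chaudhri: $672,000 | Sato: $67,300 | Marchetti: $571,200 | Vance: $537,600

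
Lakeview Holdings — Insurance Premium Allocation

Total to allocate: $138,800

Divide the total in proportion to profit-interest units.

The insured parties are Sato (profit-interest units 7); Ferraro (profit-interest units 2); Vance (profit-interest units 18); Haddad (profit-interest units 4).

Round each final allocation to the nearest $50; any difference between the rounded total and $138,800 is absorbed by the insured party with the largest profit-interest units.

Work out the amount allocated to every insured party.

Sato: $31,350; Ferraro: $8,950; Vance: $80,600; Haddad: $17,900

Profit-interest units total: 7 + 2 + 18 + 4 = 31.
Proportional shares: Sato 31,341.94; Ferraro 8,954.84; Vance 80,593.55; Haddad 17,909.68.
After rounding ($50): Sato $31,350; Ferraro $8,950; Vance $80,600; Haddad $17,900. Sum = $138,800.
No rounding difference to absorb.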